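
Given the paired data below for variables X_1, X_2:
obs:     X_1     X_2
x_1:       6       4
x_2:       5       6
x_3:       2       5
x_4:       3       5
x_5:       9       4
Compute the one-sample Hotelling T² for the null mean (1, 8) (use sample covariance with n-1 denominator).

Step 1 — sample mean vector:
  mean(X_1) = (6 + 5 + 2 + 3 + 9) / 5 = 25/5 = 5
  mean(X_2) = (4 + 6 + 5 + 5 + 4) / 5 = 24/5 = 4.8
  x̄ = (5, 4.8),  deviation x̄ - mu_0 = (5, 4.8) - (1, 8) = (4, -3.2).

Step 2 — sample covariance matrix, S[i,j] = (1/(n-1)) · Σ_k (x_{k,i} - mean_i) · (x_{k,j} - mean_j), divisor n-1 = 4:
  S[X_1,X_1] = ((1)·(1) + (0)·(0) + (-3)·(-3) + (-2)·(-2) + (4)·(4)) / 4 = 30/4 = 7.5
  S[X_1,X_2] = ((1)·(-0.8) + (0)·(1.2) + (-3)·(0.2) + (-2)·(0.2) + (4)·(-0.8)) / 4 = -5/4 = -1.25
  S[X_2,X_2] = ((-0.8)·(-0.8) + (1.2)·(1.2) + (0.2)·(0.2) + (0.2)·(0.2) + (-0.8)·(-0.8)) / 4 = 2.8/4 = 0.7
  S = [[7.5, -1.25],
 [-1.25, 0.7]].

Step 3 — invert S. det(S) = 7.5·0.7 - (-1.25)² = 3.6875.
  S^{-1} = (1/det) · [[d, -b], [-b, a]] = [[0.1898, 0.339],
 [0.339, 2.0339]].

Step 4 — quadratic form (x̄ - mu_0)^T · S^{-1} · (x̄ - mu_0):
  S^{-1} · (x̄ - mu_0) = (-0.3254, -5.1525),
  (x̄ - mu_0)^T · [...] = (4)·(-0.3254) + (-3.2)·(-5.1525) = 15.1864.

Step 5 — scale by n: T² = 5 · 15.1864 = 75.9322.

T² ≈ 75.9322


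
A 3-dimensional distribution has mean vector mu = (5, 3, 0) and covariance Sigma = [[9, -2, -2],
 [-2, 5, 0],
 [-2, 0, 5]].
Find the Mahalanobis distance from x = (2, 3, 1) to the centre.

Step 1 — centre the observation: (x - mu) = (-3, 0, 1).

Step 2 — invert Sigma (cofactor / det for 3×3, or solve directly):
  Sigma^{-1} = [[0.1351, 0.0541, 0.0541],
 [0.0541, 0.2216, 0.0216],
 [0.0541, 0.0216, 0.2216]].

Step 3 — form the quadratic (x - mu)^T · Sigma^{-1} · (x - mu):
  Sigma^{-1} · (x - mu) = (-0.3514, -0.1405, 0.0595).
  (x - mu)^T · [Sigma^{-1} · (x - mu)] = (-3)·(-0.3514) + (0)·(-0.1405) + (1)·(0.0595) = 1.1135.

Step 4 — take square root: d = √(1.1135) ≈ 1.0552.

d(x, mu) = √(1.1135) ≈ 1.0552


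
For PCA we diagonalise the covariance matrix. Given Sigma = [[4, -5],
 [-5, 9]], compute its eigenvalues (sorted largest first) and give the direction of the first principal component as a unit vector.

Step 1 — characteristic polynomial of 2×2 Sigma:
  det(Sigma - λI) = λ² - trace · λ + det = 0.
  trace = 4 + 9 = 13, det = 4·9 - (-5)² = 11.
Step 2 — discriminant:
  Δ = trace² - 4·det = 169 - 44 = 125.
Step 3 — eigenvalues:
  λ = (trace ± √Δ)/2 = (13 ± 11.1803)/2,
  λ_1 = 12.0902,  λ_2 = 0.9098.

Step 4 — unit eigenvector for λ_1: solve (Sigma - λ_1 I)v = 0. First row:
  (4 - 12.0902)·v_x + (-5)·v_y = 0, i.e. (-8.0902)·v_x + (-5)·v_y = 0,
  so v ∝ (b, λ_1 - a) = (-5, 8.0902); multiply by -1 so the first entry is positive: u = (5, -8.0902).
  ||u|| = √((5)² + (-8.0902)²) = √(90.4508) ≈ 9.5106,
  v_1 = u/||u|| ≈ (0.5257, -0.8507) (||v_1|| = 1).

λ_1 = 12.0902,  λ_2 = 0.9098;  v_1 ≈ (0.5257, -0.8507)


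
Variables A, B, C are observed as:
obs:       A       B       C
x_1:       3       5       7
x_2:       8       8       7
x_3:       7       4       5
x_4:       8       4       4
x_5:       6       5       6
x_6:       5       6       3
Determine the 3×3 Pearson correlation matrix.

Step 1 — column means:
  mean(A) = (3 + 8 + 7 + 8 + 6 + 5) / 6 = 37/6 = 6.1667
  mean(B) = (5 + 8 + 4 + 4 + 5 + 6) / 6 = 32/6 = 5.3333
  mean(C) = (7 + 7 + 5 + 4 + 6 + 3) / 6 = 32/6 = 5.3333

Step 2 — sample variances and covariances s[i,j] = (1/(n-1)) · Σ_k (x_{k,i} - mean_i) · (x_{k,j} - mean_j), with n-1 = 5:
  s[A,A] = ((-3.1667)·(-3.1667) + (1.8333)·(1.8333) + (0.8333)·(0.8333) + (1.8333)·(1.8333) + (-0.1667)·(-0.1667) + (-1.1667)·(-1.1667)) / 5 = 18.8333/5 = 3.7667
  s[A,B] = ((-3.1667)·(-0.3333) + (1.8333)·(2.6667) + (0.8333)·(-1.3333) + (1.8333)·(-1.3333) + (-0.1667)·(-0.3333) + (-1.1667)·(0.6667)) / 5 = 1.6667/5 = 0.3333
  s[A,C] = ((-3.1667)·(1.6667) + (1.8333)·(1.6667) + (0.8333)·(-0.3333) + (1.8333)·(-1.3333) + (-0.1667)·(0.6667) + (-1.1667)·(-2.3333)) / 5 = -2.3333/5 = -0.4667
  s[B,B] = ((-0.3333)·(-0.3333) + (2.6667)·(2.6667) + (-1.3333)·(-1.3333) + (-1.3333)·(-1.3333) + (-0.3333)·(-0.3333) + (0.6667)·(0.6667)) / 5 = 11.3333/5 = 2.2667
  s[B,C] = ((-0.3333)·(1.6667) + (2.6667)·(1.6667) + (-1.3333)·(-0.3333) + (-1.3333)·(-1.3333) + (-0.3333)·(0.6667) + (0.6667)·(-2.3333)) / 5 = 4.3333/5 = 0.8667
  s[C,C] = ((1.6667)·(1.6667) + (1.6667)·(1.6667) + (-0.3333)·(-0.3333) + (-1.3333)·(-1.3333) + (0.6667)·(0.6667) + (-2.3333)·(-2.3333)) / 5 = 13.3333/5 = 2.6667
  Sample standard deviations s_i = √(s[i,i]):
  s(A) = √(3.7667) = 1.9408
  s(B) = √(2.2667) = 1.5055
  s(C) = √(2.6667) = 1.633

Step 3 — r_{ij} = s_{ij} / (s_i · s_j):
  r[A,A] = 1 (diagonal).
  r[A,B] = 0.3333 / (1.9408 · 1.5055) = 0.3333 / 2.9219 = 0.1141
  r[A,C] = -0.4667 / (1.9408 · 1.633) = -0.4667 / 3.1693 = -0.1472
  r[B,B] = 1 (diagonal).
  r[B,C] = 0.8667 / (1.5055 · 1.633) = 0.8667 / 2.4585 = 0.3525
  r[C,C] = 1 (diagonal).

R is symmetric with unit diagonal. Assembling:

R = [[1, 0.1141, -0.1472],
 [0.1141, 1, 0.3525],
 [-0.1472, 0.3525, 1]]


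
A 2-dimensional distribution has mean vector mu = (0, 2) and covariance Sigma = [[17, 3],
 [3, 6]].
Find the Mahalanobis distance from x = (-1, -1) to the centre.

Step 1 — centre the observation: (x - mu) = (-1, -3).

Step 2 — invert Sigma. det(Sigma) = 17·6 - (3)² = 93.
  Sigma^{-1} = (1/det) · [[d, -b], [-b, a]] = [[0.0645, -0.0323],
 [-0.0323, 0.1828]].

Step 3 — form the quadratic (x - mu)^T · Sigma^{-1} · (x - mu):
  Sigma^{-1} · (x - mu) = (0.0323, -0.5161).
  (x - mu)^T · [Sigma^{-1} · (x - mu)] = (-1)·(0.0323) + (-3)·(-0.5161) = 1.5161.

Step 4 — take square root: d = √(1.5161) ≈ 1.2313.

d(x, mu) = √(1.5161) ≈ 1.2313


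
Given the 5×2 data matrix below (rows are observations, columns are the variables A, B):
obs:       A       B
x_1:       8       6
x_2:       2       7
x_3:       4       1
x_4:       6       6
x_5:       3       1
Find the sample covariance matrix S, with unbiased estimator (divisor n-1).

Step 1 — column means:
  mean(A) = (8 + 2 + 4 + 6 + 3) / 5 = 23/5 = 4.6
  mean(B) = (6 + 7 + 1 + 6 + 1) / 5 = 21/5 = 4.2

Step 2 — sample covariance S[i,j] = (1/(n-1)) · Σ_k (x_{k,i} - mean_i) · (x_{k,j} - mean_j), with n-1 = 4.
  S[A,A] = ((3.4)·(3.4) + (-2.6)·(-2.6) + (-0.6)·(-0.6) + (1.4)·(1.4) + (-1.6)·(-1.6)) / 4 = 23.2/4 = 5.8
  S[A,B] = ((3.4)·(1.8) + (-2.6)·(2.8) + (-0.6)·(-3.2) + (1.4)·(1.8) + (-1.6)·(-3.2)) / 4 = 8.4/4 = 2.1
  S[B,B] = ((1.8)·(1.8) + (2.8)·(2.8) + (-3.2)·(-3.2) + (1.8)·(1.8) + (-3.2)·(-3.2)) / 4 = 34.8/4 = 8.7

S is symmetric (S[j,i] = S[i,j]). Assembling:

S = [[5.8, 2.1],
 [2.1, 8.7]]


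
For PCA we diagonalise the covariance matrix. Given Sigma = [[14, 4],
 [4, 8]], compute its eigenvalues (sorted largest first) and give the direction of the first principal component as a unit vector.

Step 1 — characteristic polynomial of 2×2 Sigma:
  det(Sigma - λI) = λ² - trace · λ + det = 0.
  trace = 14 + 8 = 22, det = 14·8 - (4)² = 96.
Step 2 — discriminant:
  Δ = trace² - 4·det = 484 - 384 = 100.
Step 3 — eigenvalues:
  λ = (trace ± √Δ)/2 = (22 ± 10)/2,
  λ_1 = 16,  λ_2 = 6.

Step 4 — unit eigenvector for λ_1: solve (Sigma - λ_1 I)v = 0. First row:
  (14 - 16)·v_x + (4)·v_y = 0, i.e. (-2)·v_x + (4)·v_y = 0,
  so v ∝ (b, λ_1 - a) = (4, 2) = u.
  ||u|| = √((4)² + (2)²) = √(20) ≈ 4.4721,
  v_1 = u/||u|| ≈ (0.8944, 0.4472) (||v_1|| = 1).

λ_1 = 16,  λ_2 = 6;  v_1 ≈ (0.8944, 0.4472)


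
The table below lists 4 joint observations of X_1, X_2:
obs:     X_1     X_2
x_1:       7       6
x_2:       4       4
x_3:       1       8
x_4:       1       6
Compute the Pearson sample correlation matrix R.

Step 1 — column means:
  mean(X_1) = (7 + 4 + 1 + 1) / 4 = 13/4 = 3.25
  mean(X_2) = (6 + 4 + 8 + 6) / 4 = 24/4 = 6

Step 2 — sample variances and covariances s[i,j] = (1/(n-1)) · Σ_k (x_{k,i} - mean_i) · (x_{k,j} - mean_j), with n-1 = 3:
  s[X_1,X_1] = ((3.75)·(3.75) + (0.75)·(0.75) + (-2.25)·(-2.25) + (-2.25)·(-2.25)) / 3 = 24.75/3 = 8.25
  s[X_1,X_2] = ((3.75)·(0) + (0.75)·(-2) + (-2.25)·(2) + (-2.25)·(0)) / 3 = -6/3 = -2
  s[X_2,X_2] = ((0)·(0) + (-2)·(-2) + (2)·(2) + (0)·(0)) / 3 = 8/3 = 2.6667
  Sample standard deviations s_i = √(s[i,i]):
  s(X_1) = √(8.25) = 2.8723
  s(X_2) = √(2.6667) = 1.633

Step 3 — r_{ij} = s_{ij} / (s_i · s_j):
  r[X_1,X_1] = 1 (diagonal).
  r[X_1,X_2] = -2 / (2.8723 · 1.633) = -2 / 4.6904 = -0.4264
  r[X_2,X_2] = 1 (diagonal).

R is symmetric with unit diagonal. Assembling:

R = [[1, -0.4264],
 [-0.4264, 1]]


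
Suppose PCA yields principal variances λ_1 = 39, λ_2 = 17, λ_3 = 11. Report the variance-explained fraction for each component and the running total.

Step 1 — total variance = trace(Sigma) = Σ λ_i = 39 + 17 + 11 = 67.

Step 2 — fraction explained by component i = λ_i / Σ λ:
  PC1: 39/67 = 0.5821
  PC2: 17/67 = 0.2537
  PC3: 11/67 = 0.1642

Step 3 — cumulative fraction after k components = (λ_1 + ... + λ_k) / Σ λ:
  k = 1: 39/67 = 0.5821
  k = 2: (39 + 17)/67 = 56/67 = 0.8358
  k = 3: (39 + 17 + 11)/67 = 67/67 = 1

Summary (fraction, with percent):

explained: PC1 0.5821 (58.21%), PC2 0.2537 (25.37%), PC3 0.1642 (16.42%);  cumulative: 0.5821, 0.8358, 1


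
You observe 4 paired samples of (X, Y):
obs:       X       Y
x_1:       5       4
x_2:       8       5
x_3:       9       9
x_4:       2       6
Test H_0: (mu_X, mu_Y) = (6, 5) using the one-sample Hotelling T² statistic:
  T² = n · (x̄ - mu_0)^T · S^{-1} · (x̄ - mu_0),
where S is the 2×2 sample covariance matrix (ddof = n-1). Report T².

Step 1 — sample mean vector:
  mean(X) = (5 + 8 + 9 + 2) / 4 = 24/4 = 6
  mean(Y) = (4 + 5 + 9 + 6) / 4 = 24/4 = 6
  x̄ = (6, 6),  deviation x̄ - mu_0 = (6, 6) - (6, 5) = (0, 1).

Step 2 — sample covariance matrix, S[i,j] = (1/(n-1)) · Σ_k (x_{k,i} - mean_i) · (x_{k,j} - mean_j), divisor n-1 = 3:
  S[X,X] = ((-1)·(-1) + (2)·(2) + (3)·(3) + (-4)·(-4)) / 3 = 30/3 = 10
  S[X,Y] = ((-1)·(-2) + (2)·(-1) + (3)·(3) + (-4)·(0)) / 3 = 9/3 = 3
  S[Y,Y] = ((-2)·(-2) + (-1)·(-1) + (3)·(3) + (0)·(0)) / 3 = 14/3 = 4.6667
  S = [[10, 3],
 [3, 4.6667]].

Step 3 — invert S. det(S) = 10·4.6667 - (3)² = 37.6667.
  S^{-1} = (1/det) · [[d, -b], [-b, a]] = [[0.1239, -0.0796],
 [-0.0796, 0.2655]].

Step 4 — quadratic form (x̄ - mu_0)^T · S^{-1} · (x̄ - mu_0):
  S^{-1} · (x̄ - mu_0) = (-0.0796, 0.2655),
  (x̄ - mu_0)^T · [...] = (0)·(-0.0796) + (1)·(0.2655) = 0.2655.

Step 5 — scale by n: T² = 4 · 0.2655 = 1.0619.

T² ≈ 1.0619


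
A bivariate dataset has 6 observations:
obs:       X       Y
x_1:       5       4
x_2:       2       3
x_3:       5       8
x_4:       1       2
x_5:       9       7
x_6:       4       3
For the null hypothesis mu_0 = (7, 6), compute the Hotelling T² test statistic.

Step 1 — sample mean vector:
  mean(X) = (5 + 2 + 5 + 1 + 9 + 4) / 6 = 26/6 = 4.3333
  mean(Y) = (4 + 3 + 8 + 2 + 7 + 3) / 6 = 27/6 = 4.5
  x̄ = (4.3333, 4.5),  deviation x̄ - mu_0 = (4.3333, 4.5) - (7, 6) = (-2.6667, -1.5).

Step 2 — sample covariance matrix, S[i,j] = (1/(n-1)) · Σ_k (x_{k,i} - mean_i) · (x_{k,j} - mean_j), divisor n-1 = 5:
  S[X,X] = ((0.6667)·(0.6667) + (-2.3333)·(-2.3333) + (0.6667)·(0.6667) + (-3.3333)·(-3.3333) + (4.6667)·(4.6667) + (-0.3333)·(-0.3333)) / 5 = 39.3333/5 = 7.8667
  S[X,Y] = ((0.6667)·(-0.5) + (-2.3333)·(-1.5) + (0.6667)·(3.5) + (-3.3333)·(-2.5) + (4.6667)·(2.5) + (-0.3333)·(-1.5)) / 5 = 26/5 = 5.2
  S[Y,Y] = ((-0.5)·(-0.5) + (-1.5)·(-1.5) + (3.5)·(3.5) + (-2.5)·(-2.5) + (2.5)·(2.5) + (-1.5)·(-1.5)) / 5 = 29.5/5 = 5.9
  S = [[7.8667, 5.2],
 [5.2, 5.9]].

Step 3 — invert S. det(S) = 7.8667·5.9 - (5.2)² = 19.3733.
  S^{-1} = (1/det) · [[d, -b], [-b, a]] = [[0.3045, -0.2684],
 [-0.2684, 0.4061]].

Step 4 — quadratic form (x̄ - mu_0)^T · S^{-1} · (x̄ - mu_0):
  S^{-1} · (x̄ - mu_0) = (-0.4095, 0.1067),
  (x̄ - mu_0)^T · [...] = (-2.6667)·(-0.4095) + (-1.5)·(0.1067) = 0.932.

Step 5 — scale by n: T² = 6 · 0.932 = 5.5919.

T² ≈ 5.5919


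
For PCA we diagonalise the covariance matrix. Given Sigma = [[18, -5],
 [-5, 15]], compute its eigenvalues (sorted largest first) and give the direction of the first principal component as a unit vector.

Step 1 — characteristic polynomial of 2×2 Sigma:
  det(Sigma - λI) = λ² - trace · λ + det = 0.
  trace = 18 + 15 = 33, det = 18·15 - (-5)² = 245.
Step 2 — discriminant:
  Δ = trace² - 4·det = 1089 - 980 = 109.
Step 3 — eigenvalues:
  λ = (trace ± √Δ)/2 = (33 ± 10.4403)/2,
  λ_1 = 21.7202,  λ_2 = 11.2798.

Step 4 — unit eigenvector for λ_1: solve (Sigma - λ_1 I)v = 0. First row:
  (18 - 21.7202)·v_x + (-5)·v_y = 0, i.e. (-3.7202)·v_x + (-5)·v_y = 0,
  so v ∝ (b, λ_1 - a) = (-5, 3.7202); multiply by -1 so the first entry is positive: u = (5, -3.7202).
  ||u|| = √((5)² + (-3.7202)²) = √(38.8395) ≈ 6.2321,
  v_1 = u/||u|| ≈ (0.8023, -0.5969) (||v_1|| = 1).

λ_1 = 21.7202,  λ_2 = 11.2798;  v_1 ≈ (0.8023, -0.5969)


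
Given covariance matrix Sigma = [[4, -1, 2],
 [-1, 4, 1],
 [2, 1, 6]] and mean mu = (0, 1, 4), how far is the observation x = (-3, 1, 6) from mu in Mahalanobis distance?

Step 1 — centre the observation: (x - mu) = (-3, 0, 2).

Step 2 — invert Sigma (cofactor / det for 3×3, or solve directly):
  Sigma^{-1} = [[0.3485, 0.1212, -0.1364],
 [0.1212, 0.303, -0.0909],
 [-0.1364, -0.0909, 0.2273]].

Step 3 — form the quadratic (x - mu)^T · Sigma^{-1} · (x - mu):
  Sigma^{-1} · (x - mu) = (-1.3182, -0.5455, 0.8636).
  (x - mu)^T · [Sigma^{-1} · (x - mu)] = (-3)·(-1.3182) + (0)·(-0.5455) + (2)·(0.8636) = 5.6818.

Step 4 — take square root: d = √(5.6818) ≈ 2.3837.

d(x, mu) = √(5.6818) ≈ 2.3837


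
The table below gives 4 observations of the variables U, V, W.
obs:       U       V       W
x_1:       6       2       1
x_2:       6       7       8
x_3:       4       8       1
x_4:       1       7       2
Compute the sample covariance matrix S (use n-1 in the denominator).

Step 1 — column means:
  mean(U) = (6 + 6 + 4 + 1) / 4 = 17/4 = 4.25
  mean(V) = (2 + 7 + 8 + 7) / 4 = 24/4 = 6
  mean(W) = (1 + 8 + 1 + 2) / 4 = 12/4 = 3

Step 2 — sample covariance S[i,j] = (1/(n-1)) · Σ_k (x_{k,i} - mean_i) · (x_{k,j} - mean_j), with n-1 = 3.
  S[U,U] = ((1.75)·(1.75) + (1.75)·(1.75) + (-0.25)·(-0.25) + (-3.25)·(-3.25)) / 3 = 16.75/3 = 5.5833
  S[U,V] = ((1.75)·(-4) + (1.75)·(1) + (-0.25)·(2) + (-3.25)·(1)) / 3 = -9/3 = -3
  S[U,W] = ((1.75)·(-2) + (1.75)·(5) + (-0.25)·(-2) + (-3.25)·(-1)) / 3 = 9/3 = 3
  S[V,V] = ((-4)·(-4) + (1)·(1) + (2)·(2) + (1)·(1)) / 3 = 22/3 = 7.3333
  S[V,W] = ((-4)·(-2) + (1)·(5) + (2)·(-2) + (1)·(-1)) / 3 = 8/3 = 2.6667
  S[W,W] = ((-2)·(-2) + (5)·(5) + (-2)·(-2) + (-1)·(-1)) / 3 = 34/3 = 11.3333

S is symmetric (S[j,i] = S[i,j]). Assembling:

S = [[5.5833, -3, 3],
 [-3, 7.3333, 2.6667],
 [3, 2.6667, 11.3333]]


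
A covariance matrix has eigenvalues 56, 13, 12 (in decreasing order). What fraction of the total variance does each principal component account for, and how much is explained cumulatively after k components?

Step 1 — total variance = trace(Sigma) = Σ λ_i = 56 + 13 + 12 = 81.

Step 2 — fraction explained by component i = λ_i / Σ λ:
  PC1: 56/81 = 0.6914
  PC2: 13/81 = 0.1605
  PC3: 12/81 = 0.1481

Step 3 — cumulative fraction after k components = (λ_1 + ... + λ_k) / Σ λ:
  k = 1: 56/81 = 0.6914
  k = 2: (56 + 13)/81 = 69/81 = 0.8519
  k = 3: (56 + 13 + 12)/81 = 81/81 = 1

Summary (fraction, with percent):

explained: PC1 0.6914 (69.14%), PC2 0.1605 (16.05%), PC3 0.1481 (14.81%);  cumulative: 0.6914, 0.8519, 1


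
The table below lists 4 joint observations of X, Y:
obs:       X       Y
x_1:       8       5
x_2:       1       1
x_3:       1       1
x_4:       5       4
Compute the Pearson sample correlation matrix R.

Step 1 — column means:
  mean(X) = (8 + 1 + 1 + 5) / 4 = 15/4 = 3.75
  mean(Y) = (5 + 1 + 1 + 4) / 4 = 11/4 = 2.75

Step 2 — sample variances and covariances s[i,j] = (1/(n-1)) · Σ_k (x_{k,i} - mean_i) · (x_{k,j} - mean_j), with n-1 = 3:
  s[X,X] = ((4.25)·(4.25) + (-2.75)·(-2.75) + (-2.75)·(-2.75) + (1.25)·(1.25)) / 3 = 34.75/3 = 11.5833
  s[X,Y] = ((4.25)·(2.25) + (-2.75)·(-1.75) + (-2.75)·(-1.75) + (1.25)·(1.25)) / 3 = 20.75/3 = 6.9167
  s[Y,Y] = ((2.25)·(2.25) + (-1.75)·(-1.75) + (-1.75)·(-1.75) + (1.25)·(1.25)) / 3 = 12.75/3 = 4.25
  Sample standard deviations s_i = √(s[i,i]):
  s(X) = √(11.5833) = 3.4034
  s(Y) = √(4.25) = 2.0616

Step 3 — r_{ij} = s_{ij} / (s_i · s_j):
  r[X,X] = 1 (diagonal).
  r[X,Y] = 6.9167 / (3.4034 · 2.0616) = 6.9167 / 7.0163 = 0.9858
  r[Y,Y] = 1 (diagonal).

R is symmetric with unit diagonal. Assembling:

R = [[1, 0.9858],
 [0.9858, 1]]


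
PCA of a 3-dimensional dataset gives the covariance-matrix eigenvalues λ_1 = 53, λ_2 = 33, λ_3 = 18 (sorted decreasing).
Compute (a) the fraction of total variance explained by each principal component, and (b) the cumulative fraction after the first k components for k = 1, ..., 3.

Step 1 — total variance = trace(Sigma) = Σ λ_i = 53 + 33 + 18 = 104.

Step 2 — fraction explained by component i = λ_i / Σ λ:
  PC1: 53/104 = 0.5096
  PC2: 33/104 = 0.3173
  PC3: 18/104 = 0.1731

Step 3 — cumulative fraction after k components = (λ_1 + ... + λ_k) / Σ λ:
  k = 1: 53/104 = 0.5096
  k = 2: (53 + 33)/104 = 86/104 = 0.8269
  k = 3: (53 + 33 + 18)/104 = 104/104 = 1

Summary (fraction, with percent):

explained: PC1 0.5096 (50.96%), PC2 0.3173 (31.73%), PC3 0.1731 (17.31%);  cumulative: 0.5096, 0.8269, 1


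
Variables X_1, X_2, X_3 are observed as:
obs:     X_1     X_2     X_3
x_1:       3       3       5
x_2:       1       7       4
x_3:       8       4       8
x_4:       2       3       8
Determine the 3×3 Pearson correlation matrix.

Step 1 — column means:
  mean(X_1) = (3 + 1 + 8 + 2) / 4 = 14/4 = 3.5
  mean(X_2) = (3 + 7 + 4 + 3) / 4 = 17/4 = 4.25
  mean(X_3) = (5 + 4 + 8 + 8) / 4 = 25/4 = 6.25

Step 2 — sample variances and covariances s[i,j] = (1/(n-1)) · Σ_k (x_{k,i} - mean_i) · (x_{k,j} - mean_j), with n-1 = 3:
  s[X_1,X_1] = ((-0.5)·(-0.5) + (-2.5)·(-2.5) + (4.5)·(4.5) + (-1.5)·(-1.5)) / 3 = 29/3 = 9.6667
  s[X_1,X_2] = ((-0.5)·(-1.25) + (-2.5)·(2.75) + (4.5)·(-0.25) + (-1.5)·(-1.25)) / 3 = -5.5/3 = -1.8333
  s[X_1,X_3] = ((-0.5)·(-1.25) + (-2.5)·(-2.25) + (4.5)·(1.75) + (-1.5)·(1.75)) / 3 = 11.5/3 = 3.8333
  s[X_2,X_2] = ((-1.25)·(-1.25) + (2.75)·(2.75) + (-0.25)·(-0.25) + (-1.25)·(-1.25)) / 3 = 10.75/3 = 3.5833
  s[X_2,X_3] = ((-1.25)·(-1.25) + (2.75)·(-2.25) + (-0.25)·(1.75) + (-1.25)·(1.75)) / 3 = -7.25/3 = -2.4167
  s[X_3,X_3] = ((-1.25)·(-1.25) + (-2.25)·(-2.25) + (1.75)·(1.75) + (1.75)·(1.75)) / 3 = 12.75/3 = 4.25
  Sample standard deviations s_i = √(s[i,i]):
  s(X_1) = √(9.6667) = 3.1091
  s(X_2) = √(3.5833) = 1.893
  s(X_3) = √(4.25) = 2.0616

Step 3 — r_{ij} = s_{ij} / (s_i · s_j):
  r[X_1,X_1] = 1 (diagonal).
  r[X_1,X_2] = -1.8333 / (3.1091 · 1.893) = -1.8333 / 5.8855 = -0.3115
  r[X_1,X_3] = 3.8333 / (3.1091 · 2.0616) = 3.8333 / 6.4096 = 0.5981
  r[X_2,X_2] = 1 (diagonal).
  r[X_2,X_3] = -2.4167 / (1.893 · 2.0616) = -2.4167 / 3.9025 = -0.6193
  r[X_3,X_3] = 1 (diagonal).

R is symmetric with unit diagonal. Assembling:

R = [[1, -0.3115, 0.5981],
 [-0.3115, 1, -0.6193],
 [0.5981, -0.6193, 1]]


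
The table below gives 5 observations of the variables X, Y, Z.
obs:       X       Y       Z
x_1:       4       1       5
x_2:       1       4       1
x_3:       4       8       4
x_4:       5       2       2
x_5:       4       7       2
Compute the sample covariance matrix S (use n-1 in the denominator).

Step 1 — column means:
  mean(X) = (4 + 1 + 4 + 5 + 4) / 5 = 18/5 = 3.6
  mean(Y) = (1 + 4 + 8 + 2 + 7) / 5 = 22/5 = 4.4
  mean(Z) = (5 + 1 + 4 + 2 + 2) / 5 = 14/5 = 2.8

Step 2 — sample covariance S[i,j] = (1/(n-1)) · Σ_k (x_{k,i} - mean_i) · (x_{k,j} - mean_j), with n-1 = 4.
  S[X,X] = ((0.4)·(0.4) + (-2.6)·(-2.6) + (0.4)·(0.4) + (1.4)·(1.4) + (0.4)·(0.4)) / 4 = 9.2/4 = 2.3
  S[X,Y] = ((0.4)·(-3.4) + (-2.6)·(-0.4) + (0.4)·(3.6) + (1.4)·(-2.4) + (0.4)·(2.6)) / 4 = -1.2/4 = -0.3
  S[X,Z] = ((0.4)·(2.2) + (-2.6)·(-1.8) + (0.4)·(1.2) + (1.4)·(-0.8) + (0.4)·(-0.8)) / 4 = 4.6/4 = 1.15
  S[Y,Y] = ((-3.4)·(-3.4) + (-0.4)·(-0.4) + (3.6)·(3.6) + (-2.4)·(-2.4) + (2.6)·(2.6)) / 4 = 37.2/4 = 9.3
  S[Y,Z] = ((-3.4)·(2.2) + (-0.4)·(-1.8) + (3.6)·(1.2) + (-2.4)·(-0.8) + (2.6)·(-0.8)) / 4 = -2.6/4 = -0.65
  S[Z,Z] = ((2.2)·(2.2) + (-1.8)·(-1.8) + (1.2)·(1.2) + (-0.8)·(-0.8) + (-0.8)·(-0.8)) / 4 = 10.8/4 = 2.7

S is symmetric (S[j,i] = S[i,j]). Assembling:

S = [[2.3, -0.3, 1.15],
 [-0.3, 9.3, -0.65],
 [1.15, -0.65, 2.7]]


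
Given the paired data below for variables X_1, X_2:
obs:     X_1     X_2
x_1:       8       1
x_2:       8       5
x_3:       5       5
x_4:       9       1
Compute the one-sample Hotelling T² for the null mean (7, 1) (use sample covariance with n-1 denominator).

Step 1 — sample mean vector:
  mean(X_1) = (8 + 8 + 5 + 9) / 4 = 30/4 = 7.5
  mean(X_2) = (1 + 5 + 5 + 1) / 4 = 12/4 = 3
  x̄ = (7.5, 3),  deviation x̄ - mu_0 = (7.5, 3) - (7, 1) = (0.5, 2).

Step 2 — sample covariance matrix, S[i,j] = (1/(n-1)) · Σ_k (x_{k,i} - mean_i) · (x_{k,j} - mean_j), divisor n-1 = 3:
  S[X_1,X_1] = ((0.5)·(0.5) + (0.5)·(0.5) + (-2.5)·(-2.5) + (1.5)·(1.5)) / 3 = 9/3 = 3
  S[X_1,X_2] = ((0.5)·(-2) + (0.5)·(2) + (-2.5)·(2) + (1.5)·(-2)) / 3 = -8/3 = -2.6667
  S[X_2,X_2] = ((-2)·(-2) + (2)·(2) + (2)·(2) + (-2)·(-2)) / 3 = 16/3 = 5.3333
  S = [[3, -2.6667],
 [-2.6667, 5.3333]].

Step 3 — invert S. det(S) = 3·5.3333 - (-2.6667)² = 8.8889.
  S^{-1} = (1/det) · [[d, -b], [-b, a]] = [[0.6, 0.3],
 [0.3, 0.3375]].

Step 4 — quadratic form (x̄ - mu_0)^T · S^{-1} · (x̄ - mu_0):
  S^{-1} · (x̄ - mu_0) = (0.9, 0.825),
  (x̄ - mu_0)^T · [...] = (0.5)·(0.9) + (2)·(0.825) = 2.1.

Step 5 — scale by n: T² = 4 · 2.1 = 8.4.

T² ≈ 8.4


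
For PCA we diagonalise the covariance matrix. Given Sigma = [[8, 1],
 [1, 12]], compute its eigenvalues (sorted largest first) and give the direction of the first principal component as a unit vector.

Step 1 — characteristic polynomial of 2×2 Sigma:
  det(Sigma - λI) = λ² - trace · λ + det = 0.
  trace = 8 + 12 = 20, det = 8·12 - (1)² = 95.
Step 2 — discriminant:
  Δ = trace² - 4·det = 400 - 380 = 20.
Step 3 — eigenvalues:
  λ = (trace ± √Δ)/2 = (20 ± 4.4721)/2,
  λ_1 = 12.2361,  λ_2 = 7.7639.

Step 4 — unit eigenvector for λ_1: solve (Sigma - λ_1 I)v = 0. First row:
  (8 - 12.2361)·v_x + (1)·v_y = 0, i.e. (-4.2361)·v_x + (1)·v_y = 0,
  so v ∝ (b, λ_1 - a) = (1, 4.2361) = u.
  ||u|| = √((1)² + (4.2361)²) = √(18.9443) ≈ 4.3525,
  v_1 = u/||u|| ≈ (0.2298, 0.9732) (||v_1|| = 1).

λ_1 = 12.2361,  λ_2 = 7.7639;  v_1 ≈ (0.2298, 0.9732)


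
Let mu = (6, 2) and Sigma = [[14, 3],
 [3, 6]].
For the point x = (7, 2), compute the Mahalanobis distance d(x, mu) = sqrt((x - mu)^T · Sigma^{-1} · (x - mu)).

Step 1 — centre the observation: (x - mu) = (1, 0).

Step 2 — invert Sigma. det(Sigma) = 14·6 - (3)² = 75.
  Sigma^{-1} = (1/det) · [[d, -b], [-b, a]] = [[0.08, -0.04],
 [-0.04, 0.1867]].

Step 3 — form the quadratic (x - mu)^T · Sigma^{-1} · (x - mu):
  Sigma^{-1} · (x - mu) = (0.08, -0.04).
  (x - mu)^T · [Sigma^{-1} · (x - mu)] = (1)·(0.08) + (0)·(-0.04) = 0.08.

Step 4 — take square root: d = √(0.08) ≈ 0.2828.

d(x, mu) = √(0.08) ≈ 0.2828


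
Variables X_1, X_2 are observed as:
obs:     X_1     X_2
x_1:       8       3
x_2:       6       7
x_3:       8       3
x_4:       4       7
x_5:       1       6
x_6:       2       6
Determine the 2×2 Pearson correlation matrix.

Step 1 — column means:
  mean(X_1) = (8 + 6 + 8 + 4 + 1 + 2) / 6 = 29/6 = 4.8333
  mean(X_2) = (3 + 7 + 3 + 7 + 6 + 6) / 6 = 32/6 = 5.3333

Step 2 — sample variances and covariances s[i,j] = (1/(n-1)) · Σ_k (x_{k,i} - mean_i) · (x_{k,j} - mean_j), with n-1 = 5:
  s[X_1,X_1] = ((3.1667)·(3.1667) + (1.1667)·(1.1667) + (3.1667)·(3.1667) + (-0.8333)·(-0.8333) + (-3.8333)·(-3.8333) + (-2.8333)·(-2.8333)) / 5 = 44.8333/5 = 8.9667
  s[X_1,X_2] = ((3.1667)·(-2.3333) + (1.1667)·(1.6667) + (3.1667)·(-2.3333) + (-0.8333)·(1.6667) + (-3.8333)·(0.6667) + (-2.8333)·(0.6667)) / 5 = -18.6667/5 = -3.7333
  s[X_2,X_2] = ((-2.3333)·(-2.3333) + (1.6667)·(1.6667) + (-2.3333)·(-2.3333) + (1.6667)·(1.6667) + (0.6667)·(0.6667) + (0.6667)·(0.6667)) / 5 = 17.3333/5 = 3.4667
  Sample standard deviations s_i = √(s[i,i]):
  s(X_1) = √(8.9667) = 2.9944
  s(X_2) = √(3.4667) = 1.8619

Step 3 — r_{ij} = s_{ij} / (s_i · s_j):
  r[X_1,X_1] = 1 (diagonal).
  r[X_1,X_2] = -3.7333 / (2.9944 · 1.8619) = -3.7333 / 5.5753 = -0.6696
  r[X_2,X_2] = 1 (diagonal).

R is symmetric with unit diagonal. Assembling:

R = [[1, -0.6696],
 [-0.6696, 1]]


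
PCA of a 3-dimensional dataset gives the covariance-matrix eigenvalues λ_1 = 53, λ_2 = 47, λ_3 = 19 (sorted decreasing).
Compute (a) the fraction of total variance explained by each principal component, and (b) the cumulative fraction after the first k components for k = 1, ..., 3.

Step 1 — total variance = trace(Sigma) = Σ λ_i = 53 + 47 + 19 = 119.

Step 2 — fraction explained by component i = λ_i / Σ λ:
  PC1: 53/119 = 0.4454
  PC2: 47/119 = 0.395
  PC3: 19/119 = 0.1597

Step 3 — cumulative fraction after k components = (λ_1 + ... + λ_k) / Σ λ:
  k = 1: 53/119 = 0.4454
  k = 2: (53 + 47)/119 = 100/119 = 0.8403
  k = 3: (53 + 47 + 19)/119 = 119/119 = 1

Summary (fraction, with percent):

explained: PC1 0.4454 (44.54%), PC2 0.395 (39.5%), PC3 0.1597 (15.97%);  cumulative: 0.4454, 0.8403, 1


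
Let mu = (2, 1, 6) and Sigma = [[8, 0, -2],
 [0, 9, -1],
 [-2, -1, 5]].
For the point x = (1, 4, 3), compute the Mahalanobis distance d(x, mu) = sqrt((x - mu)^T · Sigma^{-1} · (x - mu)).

Step 1 — centre the observation: (x - mu) = (-1, 3, -3).

Step 2 — invert Sigma (cofactor / det for 3×3, or solve directly):
  Sigma^{-1} = [[0.1392, 0.0063, 0.057],
 [0.0063, 0.1139, 0.0253],
 [0.057, 0.0253, 0.2278]].

Step 3 — form the quadratic (x - mu)^T · Sigma^{-1} · (x - mu):
  Sigma^{-1} · (x - mu) = (-0.2911, 0.2595, -0.6646).
  (x - mu)^T · [Sigma^{-1} · (x - mu)] = (-1)·(-0.2911) + (3)·(0.2595) + (-3)·(-0.6646) = 3.0633.

Step 4 — take square root: d = √(3.0633) ≈ 1.7502.

d(x, mu) = √(3.0633) ≈ 1.7502


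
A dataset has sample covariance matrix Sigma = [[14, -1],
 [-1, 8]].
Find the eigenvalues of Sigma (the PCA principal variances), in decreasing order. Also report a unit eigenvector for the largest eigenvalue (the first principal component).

Step 1 — characteristic polynomial of 2×2 Sigma:
  det(Sigma - λI) = λ² - trace · λ + det = 0.
  trace = 14 + 8 = 22, det = 14·8 - (-1)² = 111.
Step 2 — discriminant:
  Δ = trace² - 4·det = 484 - 444 = 40.
Step 3 — eigenvalues:
  λ = (trace ± √Δ)/2 = (22 ± 6.3246)/2,
  λ_1 = 14.1623,  λ_2 = 7.8377.

Step 4 — unit eigenvector for λ_1: solve (Sigma - λ_1 I)v = 0. First row:
  (14 - 14.1623)·v_x + (-1)·v_y = 0, i.e. (-0.1623)·v_x + (-1)·v_y = 0,
  so v ∝ (b, λ_1 - a) = (-1, 0.1623); multiply by -1 so the first entry is positive: u = (1, -0.1623).
  ||u|| = √((1)² + (-0.1623)²) = √(1.0263) ≈ 1.0131,
  v_1 = u/||u|| ≈ (0.9871, -0.1602) (||v_1|| = 1).

λ_1 = 14.1623,  λ_2 = 7.8377;  v_1 ≈ (0.9871, -0.1602)


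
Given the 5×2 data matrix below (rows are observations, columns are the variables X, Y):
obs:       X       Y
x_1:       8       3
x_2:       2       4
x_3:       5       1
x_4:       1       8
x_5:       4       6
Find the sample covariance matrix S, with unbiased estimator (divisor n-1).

Step 1 — column means:
  mean(X) = (8 + 2 + 5 + 1 + 4) / 5 = 20/5 = 4
  mean(Y) = (3 + 4 + 1 + 8 + 6) / 5 = 22/5 = 4.4

Step 2 — sample covariance S[i,j] = (1/(n-1)) · Σ_k (x_{k,i} - mean_i) · (x_{k,j} - mean_j), with n-1 = 4.
  S[X,X] = ((4)·(4) + (-2)·(-2) + (1)·(1) + (-3)·(-3) + (0)·(0)) / 4 = 30/4 = 7.5
  S[X,Y] = ((4)·(-1.4) + (-2)·(-0.4) + (1)·(-3.4) + (-3)·(3.6) + (0)·(1.6)) / 4 = -19/4 = -4.75
  S[Y,Y] = ((-1.4)·(-1.4) + (-0.4)·(-0.4) + (-3.4)·(-3.4) + (3.6)·(3.6) + (1.6)·(1.6)) / 4 = 29.2/4 = 7.3

S is symmetric (S[j,i] = S[i,j]). Assembling:

S = [[7.5, -4.75],
 [-4.75, 7.3]]


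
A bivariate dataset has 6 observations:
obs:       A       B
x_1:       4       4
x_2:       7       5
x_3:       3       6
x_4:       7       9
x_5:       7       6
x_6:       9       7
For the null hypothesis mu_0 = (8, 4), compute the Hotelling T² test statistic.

Step 1 — sample mean vector:
  mean(A) = (4 + 7 + 3 + 7 + 7 + 9) / 6 = 37/6 = 6.1667
  mean(B) = (4 + 5 + 6 + 9 + 6 + 7) / 6 = 37/6 = 6.1667
  x̄ = (6.1667, 6.1667),  deviation x̄ - mu_0 = (6.1667, 6.1667) - (8, 4) = (-1.8333, 2.1667).

Step 2 — sample covariance matrix, S[i,j] = (1/(n-1)) · Σ_k (x_{k,i} - mean_i) · (x_{k,j} - mean_j), divisor n-1 = 5:
  S[A,A] = ((-2.1667)·(-2.1667) + (0.8333)·(0.8333) + (-3.1667)·(-3.1667) + (0.8333)·(0.8333) + (0.8333)·(0.8333) + (2.8333)·(2.8333)) / 5 = 24.8333/5 = 4.9667
  S[A,B] = ((-2.1667)·(-2.1667) + (0.8333)·(-1.1667) + (-3.1667)·(-0.1667) + (0.8333)·(2.8333) + (0.8333)·(-0.1667) + (2.8333)·(0.8333)) / 5 = 8.8333/5 = 1.7667
  S[B,B] = ((-2.1667)·(-2.1667) + (-1.1667)·(-1.1667) + (-0.1667)·(-0.1667) + (2.8333)·(2.8333) + (-0.1667)·(-0.1667) + (0.8333)·(0.8333)) / 5 = 14.8333/5 = 2.9667
  S = [[4.9667, 1.7667],
 [1.7667, 2.9667]].

Step 3 — invert S. det(S) = 4.9667·2.9667 - (1.7667)² = 11.6133.
  S^{-1} = (1/det) · [[d, -b], [-b, a]] = [[0.2555, -0.1521],
 [-0.1521, 0.4277]].

Step 4 — quadratic form (x̄ - mu_0)^T · S^{-1} · (x̄ - mu_0):
  S^{-1} · (x̄ - mu_0) = (-0.7979, 1.2055),
  (x̄ - mu_0)^T · [...] = (-1.8333)·(-0.7979) + (2.1667)·(1.2055) = 4.0748.

Step 5 — scale by n: T² = 6 · 4.0748 = 24.4489.

T² ≈ 24.4489


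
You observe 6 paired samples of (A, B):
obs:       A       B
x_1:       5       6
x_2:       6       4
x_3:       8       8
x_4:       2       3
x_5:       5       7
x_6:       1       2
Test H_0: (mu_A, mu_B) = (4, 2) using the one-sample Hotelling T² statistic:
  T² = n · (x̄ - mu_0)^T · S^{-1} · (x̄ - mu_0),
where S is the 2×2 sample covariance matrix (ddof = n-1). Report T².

Step 1 — sample mean vector:
  mean(A) = (5 + 6 + 8 + 2 + 5 + 1) / 6 = 27/6 = 4.5
  mean(B) = (6 + 4 + 8 + 3 + 7 + 2) / 6 = 30/6 = 5
  x̄ = (4.5, 5),  deviation x̄ - mu_0 = (4.5, 5) - (4, 2) = (0.5, 3).

Step 2 — sample covariance matrix, S[i,j] = (1/(n-1)) · Σ_k (x_{k,i} - mean_i) · (x_{k,j} - mean_j), divisor n-1 = 5:
  S[A,A] = ((0.5)·(0.5) + (1.5)·(1.5) + (3.5)·(3.5) + (-2.5)·(-2.5) + (0.5)·(0.5) + (-3.5)·(-3.5)) / 5 = 33.5/5 = 6.7
  S[A,B] = ((0.5)·(1) + (1.5)·(-1) + (3.5)·(3) + (-2.5)·(-2) + (0.5)·(2) + (-3.5)·(-3)) / 5 = 26/5 = 5.2
  S[B,B] = ((1)·(1) + (-1)·(-1) + (3)·(3) + (-2)·(-2) + (2)·(2) + (-3)·(-3)) / 5 = 28/5 = 5.6
  S = [[6.7, 5.2],
 [5.2, 5.6]].

Step 3 — invert S. det(S) = 6.7·5.6 - (5.2)² = 10.48.
  S^{-1} = (1/det) · [[d, -b], [-b, a]] = [[0.5344, -0.4962],
 [-0.4962, 0.6393]].

Step 4 — quadratic form (x̄ - mu_0)^T · S^{-1} · (x̄ - mu_0):
  S^{-1} · (x̄ - mu_0) = (-1.2214, 1.6698),
  (x̄ - mu_0)^T · [...] = (0.5)·(-1.2214) + (3)·(1.6698) = 4.3989.

Step 5 — scale by n: T² = 6 · 4.3989 = 26.3931.

T² ≈ 26.3931


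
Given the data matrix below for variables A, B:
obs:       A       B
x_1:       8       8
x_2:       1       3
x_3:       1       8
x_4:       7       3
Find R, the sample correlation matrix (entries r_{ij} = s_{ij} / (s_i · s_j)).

Step 1 — column means:
  mean(A) = (8 + 1 + 1 + 7) / 4 = 17/4 = 4.25
  mean(B) = (8 + 3 + 8 + 3) / 4 = 22/4 = 5.5

Step 2 — sample variances and covariances s[i,j] = (1/(n-1)) · Σ_k (x_{k,i} - mean_i) · (x_{k,j} - mean_j), with n-1 = 3:
  s[A,A] = ((3.75)·(3.75) + (-3.25)·(-3.25) + (-3.25)·(-3.25) + (2.75)·(2.75)) / 3 = 42.75/3 = 14.25
  s[A,B] = ((3.75)·(2.5) + (-3.25)·(-2.5) + (-3.25)·(2.5) + (2.75)·(-2.5)) / 3 = 2.5/3 = 0.8333
  s[B,B] = ((2.5)·(2.5) + (-2.5)·(-2.5) + (2.5)·(2.5) + (-2.5)·(-2.5)) / 3 = 25/3 = 8.3333
  Sample standard deviations s_i = √(s[i,i]):
  s(A) = √(14.25) = 3.7749
  s(B) = √(8.3333) = 2.8868

Step 3 — r_{ij} = s_{ij} / (s_i · s_j):
  r[A,A] = 1 (diagonal).
  r[A,B] = 0.8333 / (3.7749 · 2.8868) = 0.8333 / 10.8972 = 0.0765
  r[B,B] = 1 (diagonal).

R is symmetric with unit diagonal. Assembling:

R = [[1, 0.0765],
 [0.0765, 1]]


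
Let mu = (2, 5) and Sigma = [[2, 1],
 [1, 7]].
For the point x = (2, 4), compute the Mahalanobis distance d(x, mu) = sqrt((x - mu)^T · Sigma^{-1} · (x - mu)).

Step 1 — centre the observation: (x - mu) = (0, -1).

Step 2 — invert Sigma. det(Sigma) = 2·7 - (1)² = 13.
  Sigma^{-1} = (1/det) · [[d, -b], [-b, a]] = [[0.5385, -0.0769],
 [-0.0769, 0.1538]].

Step 3 — form the quadratic (x - mu)^T · Sigma^{-1} · (x - mu):
  Sigma^{-1} · (x - mu) = (0.0769, -0.1538).
  (x - mu)^T · [Sigma^{-1} · (x - mu)] = (0)·(0.0769) + (-1)·(-0.1538) = 0.1538.

Step 4 — take square root: d = √(0.1538) ≈ 0.3922.

d(x, mu) = √(0.1538) ≈ 0.3922


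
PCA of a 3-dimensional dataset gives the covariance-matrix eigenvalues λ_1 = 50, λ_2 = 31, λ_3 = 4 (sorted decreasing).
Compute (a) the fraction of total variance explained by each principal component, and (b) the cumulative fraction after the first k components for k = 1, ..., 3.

Step 1 — total variance = trace(Sigma) = Σ λ_i = 50 + 31 + 4 = 85.

Step 2 — fraction explained by component i = λ_i / Σ λ:
  PC1: 50/85 = 0.5882
  PC2: 31/85 = 0.3647
  PC3: 4/85 = 0.0471

Step 3 — cumulative fraction after k components = (λ_1 + ... + λ_k) / Σ λ:
  k = 1: 50/85 = 0.5882
  k = 2: (50 + 31)/85 = 81/85 = 0.9529
  k = 3: (50 + 31 + 4)/85 = 85/85 = 1

Summary (fraction, with percent):

explained: PC1 0.5882 (58.82%), PC2 0.3647 (36.47%), PC3 0.0471 (4.71%);  cumulative: 0.5882, 0.9529, 1


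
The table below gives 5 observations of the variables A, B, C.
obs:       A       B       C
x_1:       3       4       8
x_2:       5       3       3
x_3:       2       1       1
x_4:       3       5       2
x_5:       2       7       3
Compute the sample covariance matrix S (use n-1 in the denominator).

Step 1 — column means:
  mean(A) = (3 + 5 + 2 + 3 + 2) / 5 = 15/5 = 3
  mean(B) = (4 + 3 + 1 + 5 + 7) / 5 = 20/5 = 4
  mean(C) = (8 + 3 + 1 + 2 + 3) / 5 = 17/5 = 3.4

Step 2 — sample covariance S[i,j] = (1/(n-1)) · Σ_k (x_{k,i} - mean_i) · (x_{k,j} - mean_j), with n-1 = 4.
  S[A,A] = ((0)·(0) + (2)·(2) + (-1)·(-1) + (0)·(0) + (-1)·(-1)) / 4 = 6/4 = 1.5
  S[A,B] = ((0)·(0) + (2)·(-1) + (-1)·(-3) + (0)·(1) + (-1)·(3)) / 4 = -2/4 = -0.5
  S[A,C] = ((0)·(4.6) + (2)·(-0.4) + (-1)·(-2.4) + (0)·(-1.4) + (-1)·(-0.4)) / 4 = 2/4 = 0.5
  S[B,B] = ((0)·(0) + (-1)·(-1) + (-3)·(-3) + (1)·(1) + (3)·(3)) / 4 = 20/4 = 5
  S[B,C] = ((0)·(4.6) + (-1)·(-0.4) + (-3)·(-2.4) + (1)·(-1.4) + (3)·(-0.4)) / 4 = 5/4 = 1.25
  S[C,C] = ((4.6)·(4.6) + (-0.4)·(-0.4) + (-2.4)·(-2.4) + (-1.4)·(-1.4) + (-0.4)·(-0.4)) / 4 = 29.2/4 = 7.3

S is symmetric (S[j,i] = S[i,j]). Assembling:

S = [[1.5, -0.5, 0.5],
 [-0.5, 5, 1.25],
 [0.5, 1.25, 7.3]]


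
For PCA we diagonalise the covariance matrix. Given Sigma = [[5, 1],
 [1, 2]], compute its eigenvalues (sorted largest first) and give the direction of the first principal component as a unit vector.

Step 1 — characteristic polynomial of 2×2 Sigma:
  det(Sigma - λI) = λ² - trace · λ + det = 0.
  trace = 5 + 2 = 7, det = 5·2 - (1)² = 9.
Step 2 — discriminant:
  Δ = trace² - 4·det = 49 - 36 = 13.
Step 3 — eigenvalues:
  λ = (trace ± √Δ)/2 = (7 ± 3.6056)/2,
  λ_1 = 5.3028,  λ_2 = 1.6972.

Step 4 — unit eigenvector for λ_1: solve (Sigma - λ_1 I)v = 0. First row:
  (5 - 5.3028)·v_x + (1)·v_y = 0, i.e. (-0.3028)·v_x + (1)·v_y = 0,
  so v ∝ (b, λ_1 - a) = (1, 0.3028) = u.
  ||u|| = √((1)² + (0.3028)²) = √(1.0917) ≈ 1.0448,
  v_1 = u/||u|| ≈ (0.9571, 0.2898) (||v_1|| = 1).

λ_1 = 5.3028,  λ_2 = 1.6972;  v_1 ≈ (0.9571, 0.2898)


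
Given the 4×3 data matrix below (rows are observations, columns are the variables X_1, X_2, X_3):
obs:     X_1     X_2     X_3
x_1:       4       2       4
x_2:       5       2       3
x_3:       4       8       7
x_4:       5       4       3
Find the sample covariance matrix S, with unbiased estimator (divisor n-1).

Step 1 — column means:
  mean(X_1) = (4 + 5 + 4 + 5) / 4 = 18/4 = 4.5
  mean(X_2) = (2 + 2 + 8 + 4) / 4 = 16/4 = 4
  mean(X_3) = (4 + 3 + 7 + 3) / 4 = 17/4 = 4.25

Step 2 — sample covariance S[i,j] = (1/(n-1)) · Σ_k (x_{k,i} - mean_i) · (x_{k,j} - mean_j), with n-1 = 3.
  S[X_1,X_1] = ((-0.5)·(-0.5) + (0.5)·(0.5) + (-0.5)·(-0.5) + (0.5)·(0.5)) / 3 = 1/3 = 0.3333
  S[X_1,X_2] = ((-0.5)·(-2) + (0.5)·(-2) + (-0.5)·(4) + (0.5)·(0)) / 3 = -2/3 = -0.6667
  S[X_1,X_3] = ((-0.5)·(-0.25) + (0.5)·(-1.25) + (-0.5)·(2.75) + (0.5)·(-1.25)) / 3 = -2.5/3 = -0.8333
  S[X_2,X_2] = ((-2)·(-2) + (-2)·(-2) + (4)·(4) + (0)·(0)) / 3 = 24/3 = 8
  S[X_2,X_3] = ((-2)·(-0.25) + (-2)·(-1.25) + (4)·(2.75) + (0)·(-1.25)) / 3 = 14/3 = 4.6667
  S[X_3,X_3] = ((-0.25)·(-0.25) + (-1.25)·(-1.25) + (2.75)·(2.75) + (-1.25)·(-1.25)) / 3 = 10.75/3 = 3.5833

S is symmetric (S[j,i] = S[i,j]). Assembling:

S = [[0.3333, -0.6667, -0.8333],
 [-0.6667, 8, 4.6667],
 [-0.8333, 4.6667, 3.5833]]


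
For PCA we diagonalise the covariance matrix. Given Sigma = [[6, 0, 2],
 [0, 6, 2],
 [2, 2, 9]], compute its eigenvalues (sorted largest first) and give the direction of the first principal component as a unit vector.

Step 1 — characteristic polynomial p(λ) = det(λI - Sigma) = λ³ - tr·λ² + c_1·λ - det, where tr = trace, c_1 = sum of the principal 2×2 minors, det = det(Sigma):
  tr = 6 + 6 + 9 = 21,
  c_1 = (6·6 - (0)²) + (6·9 - (2)²) + (6·9 - (2)²) = 36 + 50 + 50 = 136,
  det = 6·(6·9 - (2)²) - (0)·((0)·9 - (2)·(2)) + (2)·((0)·(2) - 6·(2)) = 6·(50) - (0)·(-4) + (2)·(-12) = 276.
  So p(λ) = λ³ - 21λ² + 136λ - 276.
Step 2 — look for an integer root (rational root theorem: any rational root is an integer divisor of 276). Testing λ = 6:
  p(6) = 216 - 756 + 816 - 276 = 0  ✓
  Dividing out (λ - 6): p(λ) = (λ - 6)(λ² - 15λ + 46).
Step 3 — remaining eigenvalues from the quadratic λ² - 15λ + 46 = 0:
  Δ = 15² - 4·46 = 225 - 184 = 41,  λ = (15 ± √41)/2 = (15 ± 6.4031)/2 ≈ 10.7016 or 4.2984.
  Sorted: λ_1 = 10.7016,  λ_2 = 6,  λ_3 = 4.2984  (check: sum = 21 = tr ✓).

Step 4 — unit eigenvector for λ_1 ≈ 10.7016: v spans the null space of (Sigma - λ_1 I), whose rows are
  r_1 = (-4.7016, 0, 2),  r_2 = (0, -4.7016, 2),  r_3 = (2, 2, -1.7016).
  v is orthogonal to every row, so take v ∝ r_1 × r_2 = ((0)·(2) - (2)·(-4.7016), (2)·(0) - (-4.7016)·(2), (-4.7016)·(-4.7016) - (0)·(0)) ≈ (9.4031, 9.4031, 22.1047).
  Let u = (9.4031, 9.4031, 22.1047).
  ||u|| = √((9.4031)² + (9.4031)² + (22.1047)²) = √(665.4546) ≈ 25.7964,  v_1 = u/||u|| ≈ (0.3645, 0.3645, 0.8569) (||v_1|| = 1).

λ_1 = 10.7016,  λ_2 = 6,  λ_3 = 4.2984;  v_1 ≈ (0.3645, 0.3645, 0.8569)


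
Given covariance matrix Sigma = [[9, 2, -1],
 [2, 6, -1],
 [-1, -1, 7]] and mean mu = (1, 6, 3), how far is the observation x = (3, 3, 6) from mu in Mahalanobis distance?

Step 1 — centre the observation: (x - mu) = (2, -3, 3).

Step 2 — invert Sigma (cofactor / det for 3×3, or solve directly):
  Sigma^{-1} = [[0.1209, -0.0383, 0.0118],
 [-0.0383, 0.1829, 0.0206],
 [0.0118, 0.0206, 0.1475]].

Step 3 — form the quadratic (x - mu)^T · Sigma^{-1} · (x - mu):
  Sigma^{-1} · (x - mu) = (0.3923, -0.5634, 0.4041).
  (x - mu)^T · [Sigma^{-1} · (x - mu)] = (2)·(0.3923) + (-3)·(-0.5634) + (3)·(0.4041) = 3.6873.

Step 4 — take square root: d = √(3.6873) ≈ 1.9202.

d(x, mu) = √(3.6873) ≈ 1.9202


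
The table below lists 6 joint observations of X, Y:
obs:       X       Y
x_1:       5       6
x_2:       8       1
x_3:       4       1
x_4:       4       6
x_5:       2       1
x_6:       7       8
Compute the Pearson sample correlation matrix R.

Step 1 — column means:
  mean(X) = (5 + 8 + 4 + 4 + 2 + 7) / 6 = 30/6 = 5
  mean(Y) = (6 + 1 + 1 + 6 + 1 + 8) / 6 = 23/6 = 3.8333

Step 2 — sample variances and covariances s[i,j] = (1/(n-1)) · Σ_k (x_{k,i} - mean_i) · (x_{k,j} - mean_j), with n-1 = 5:
  s[X,X] = ((0)·(0) + (3)·(3) + (-1)·(-1) + (-1)·(-1) + (-3)·(-3) + (2)·(2)) / 5 = 24/5 = 4.8
  s[X,Y] = ((0)·(2.1667) + (3)·(-2.8333) + (-1)·(-2.8333) + (-1)·(2.1667) + (-3)·(-2.8333) + (2)·(4.1667)) / 5 = 9/5 = 1.8
  s[Y,Y] = ((2.1667)·(2.1667) + (-2.8333)·(-2.8333) + (-2.8333)·(-2.8333) + (2.1667)·(2.1667) + (-2.8333)·(-2.8333) + (4.1667)·(4.1667)) / 5 = 50.8333/5 = 10.1667
  Sample standard deviations s_i = √(s[i,i]):
  s(X) = √(4.8) = 2.1909
  s(Y) = √(10.1667) = 3.1885

Step 3 — r_{ij} = s_{ij} / (s_i · s_j):
  r[X,X] = 1 (diagonal).
  r[X,Y] = 1.8 / (2.1909 · 3.1885) = 1.8 / 6.9857 = 0.2577
  r[Y,Y] = 1 (diagonal).

R is symmetric with unit diagonal. Assembling:

R = [[1, 0.2577],
 [0.2577, 1]]
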